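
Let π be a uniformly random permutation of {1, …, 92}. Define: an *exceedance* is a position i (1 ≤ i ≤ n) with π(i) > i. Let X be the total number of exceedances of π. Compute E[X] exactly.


Write X = Σ_{i=1}^{92} X_i, where X_i = 1_{π(i) > i}.
For each fixed i, π(i) is uniform over {1, …, 92} (marginal of a uniform permutation), so P[π(i) > i] = (n − i)/n. Summing: Σ_{i=1}^{92} (n − i)/n = (0 + 1 + … + 91)/92 = 92(92 − 1)/(2·92) = (92 − 1)/2.
Hence E[X] = Σ_{i=1}^{92} (92 − i)/92 = 91/2 ≈ 45.5000.

E[X] = 91/2 = 45.5000.


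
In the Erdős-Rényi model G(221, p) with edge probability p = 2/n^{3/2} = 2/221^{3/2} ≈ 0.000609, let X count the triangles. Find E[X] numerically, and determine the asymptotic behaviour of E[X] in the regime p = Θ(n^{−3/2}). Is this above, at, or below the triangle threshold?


Number of potential triangles: C(221, 3) = 1774630.
Each occurs with probability p³ ≈ (0.000609)³ ≈ 2.25593e-10.
By linearity: E[X] = C(221, 3)·p³ ≈ 1774630 · 2.25593e-10 ≈ 0.000.
Since α = 3/2 > 1, p = c/n^{3/2} = o(1/n) is below the triangle threshold p ~ 1/n. Asymptotically E[X] ~ (c³/6)·n^{3(1−α)} = (2³/6)·n^{-1.5} → 0, so by Markov's inequality G has no triangles w.h.p.

E[X] ≈ 0.000; in regime p = Θ(1/n^{3/2}) E[X] tends to 0 (below the triangle threshold p ~ 1/n).


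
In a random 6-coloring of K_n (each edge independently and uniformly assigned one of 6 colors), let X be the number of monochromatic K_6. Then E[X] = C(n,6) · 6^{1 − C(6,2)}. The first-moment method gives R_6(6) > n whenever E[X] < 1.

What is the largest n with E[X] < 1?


We need C(n, 6) · 6^{1 − 15} < 1, i.e. C(n, 6) < 6^{15 − 1} = 78364164096.
Check values of n near the boundary:
  n = 196: C(196, 6) = 72887293024; 72887293024 < 78364164096? YES
  n = 197: C(197, 6) = 75176946208; 75176946208 < 78364164096? YES
  n = 198: C(198, 6) = 77526225777; 77526225777 < 78364164096? YES
  n = 199: C(199, 6) = 79936367511; 79936367511 < 78364164096? NO
  n = 200: C(200, 6) = 82408626300; 82408626300 < 78364164096? NO
  n = 201: C(201, 6) = 84944276340; 84944276340 < 78364164096? NO
The largest n with C(n, 6) < 78364164096 is n = 198 (where E[X] = 25842075259/26121388032 ≈ 0.989). Hence R_6(6) > 198, i.e. R_6(6) ≥ 199.

Largest n = 198; hence R_6(6) > 198.


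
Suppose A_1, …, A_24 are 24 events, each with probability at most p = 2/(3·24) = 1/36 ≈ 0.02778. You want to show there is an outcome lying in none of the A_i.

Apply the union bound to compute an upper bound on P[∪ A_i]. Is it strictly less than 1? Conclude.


Union bound: P[∪_{i=1}^{24} A_i] ≤ Σ_i P[A_i] ≤ 24·p = 24·(1/36) = 2/3.
Numerically: 2/3 ≈ 0.66667.
Is 2/3 < 1? YES.
Since P[∪ A_i] ≤ 2/3 < 1, the complement has P[∩ A_i^c] ≥ 1 − 2/3 = 1/3 > 0, so some outcome avoids every A_i.

24·p = 2/3 ≈ 0.66667; existence CERTIFIED by the union bound.


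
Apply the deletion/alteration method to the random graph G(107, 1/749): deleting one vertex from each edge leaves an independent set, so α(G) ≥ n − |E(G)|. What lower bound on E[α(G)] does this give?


E[|E(G)|] = C(107, 2)·p = 5671 · (1/749) = 53/7.
E[α(G)] ≥ n − E[|E(G)|] = 107 − 53/7 = 696/7.
Numerically: ≈ 99.429.
(This is only a lower bound; the true E[α(G)] may be larger.)

E[α(G)] ≥ 696/7 ≈ 99.429.


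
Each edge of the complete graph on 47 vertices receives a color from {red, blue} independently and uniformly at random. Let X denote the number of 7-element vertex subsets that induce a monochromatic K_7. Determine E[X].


Let X = Σ_S X_S over the C(47, 7) = 62891499 subsets S of size 7, where X_S = 1 if the K_7 on S is monochromatic.
For a fixed S, the K_7 on S has C(7, 2) = 21 edges. P[all 21 edges red] = (1/2)^21, and likewise for blue, so P[monochromatic] = 2·(1/2)^21 = 2^{1 − 21} = 1/1048576.
By linearity: E[X] = C(47, 7) · 2^{1 − 21} = 62891499 · 1/1048576 = 62891499/1048576.
Numerically: E[X] ≈ 59.978.

E[X] = C(47,7)·2^(1−C(7,2)) = 62891499/1048576 ≈ 59.978.


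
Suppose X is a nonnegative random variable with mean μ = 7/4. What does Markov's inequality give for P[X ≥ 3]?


μ = E[X] = 7/4, a = 3.
Markov: P[X ≥ 3] ≤ μ/a = (7/4)/3 = 7/12.
Numerically: ≈ 0.583.
(Since a = 3 > μ = 1.750, the bound 7/12 is < 1 and informative.)

P[X ≥ 3] ≤ 7/12 ≈ 0.583.


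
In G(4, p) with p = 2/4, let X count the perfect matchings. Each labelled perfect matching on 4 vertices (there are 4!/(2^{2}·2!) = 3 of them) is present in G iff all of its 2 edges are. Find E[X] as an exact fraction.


K_4 has 4!/(2^{2}·2!) = 3 labelled perfect matchings.
For each such perfect matching H, let X_H = 1 if all 2 edges of H are present in G. Then P[X_H = 1] = p^{2} = (1/2)^{2} = 1/4.
By linearity of expectation: E[X] = Σ_H E[X_H] = 3 · p^{2} = 3 · 1/4 = 3/4.
Numerically: E[X] ≈ 0.75.

E[X] = 3 · (1/2)^{2} = 3/4 ≈ 0.75.


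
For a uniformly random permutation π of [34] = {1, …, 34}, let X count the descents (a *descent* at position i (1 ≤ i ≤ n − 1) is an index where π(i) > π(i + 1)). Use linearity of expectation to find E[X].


Write X = Σ X_I over i = 1, …, 33, with X_I the indicator of one descent.
There are 33 indicators.
For each fixed i, the pair (π(i), π(i+1)) is a uniformly random ordered pair of distinct values from {1, …, 34}; by symmetry P[π(i) > π(i+1)] = 1/2.
By linearity: E[X] = 33 · (1/2) = (34 − 1) · (1/2) = 33/2 ≈ 16.50000.

E[X] = 33/2 = 16.50000.


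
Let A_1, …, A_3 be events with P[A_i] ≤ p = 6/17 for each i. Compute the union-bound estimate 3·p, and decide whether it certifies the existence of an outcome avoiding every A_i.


Union bound: P[∪_{i=1}^{3} A_i] ≤ Σ_i P[A_i] ≤ 3·p = 3·(6/17) = 18/17.
Numerically: 18/17 ≈ 1.059.
Is 18/17 < 1? NO.
Since the bound 18/17 is ≥ 1, the union bound is uninformative here; it does NOT by itself certify existence.

3·p = 18/17 ≈ 1.059; existence NOT certified by the union bound.


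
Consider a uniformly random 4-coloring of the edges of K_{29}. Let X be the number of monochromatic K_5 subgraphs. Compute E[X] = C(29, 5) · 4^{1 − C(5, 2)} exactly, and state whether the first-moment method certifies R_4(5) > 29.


E[X] = C(29, 5) · 4^{1 − 10} = 118755 · 4^{−9} = 118755/262144.
As a reduced fraction: E[X] = 118755/262144 ≈ 0.453.
Is E[X] < 1? YES.
Since E[X] < 1, there exists a 4-coloring of K_{29} with no monochromatic K_5; hence R_4(5) > 29.

E[X] = 118755/262144 ≈ 0.453; E[X] < 1, so R_4(5) > 29.


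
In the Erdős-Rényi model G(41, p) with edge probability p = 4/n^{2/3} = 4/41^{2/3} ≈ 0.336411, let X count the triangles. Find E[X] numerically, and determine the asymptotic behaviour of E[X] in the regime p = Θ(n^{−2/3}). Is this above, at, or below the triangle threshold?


Number of potential triangles: C(41, 3) = 10660.
Each occurs with probability p³ ≈ (0.336411)³ ≈ 3.80725758e-02.
By linearity: E[X] = C(41, 3)·p³ ≈ 10660 · 3.80725758e-02 ≈ 405.853659.
Since α = 2/3 < 1, p = c/n^{2/3} ≫ 1/n is above the triangle threshold p ~ 1/n. Asymptotically E[X] ~ (c³/6)·n^{3(1−α)} = (4³/6)·n^{1} → ∞; triangles are abundant w.h.p.

E[X] ≈ 405.853659; in regime p = Θ(1/n^{2/3}) E[X] diverges (above the triangle threshold p ~ 1/n).


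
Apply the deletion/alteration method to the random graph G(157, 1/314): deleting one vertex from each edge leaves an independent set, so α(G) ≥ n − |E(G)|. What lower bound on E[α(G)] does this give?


E[|E(G)|] = C(157, 2)·p = 12246 · (1/314) = 39.
E[α(G)] ≥ n − E[|E(G)|] = 157 − 39 = 118.
Numerically: ≈ 118.000.
(This is only a lower bound; the true E[α(G)] may be larger.)

E[α(G)] ≥ 118 ≈ 118.000.


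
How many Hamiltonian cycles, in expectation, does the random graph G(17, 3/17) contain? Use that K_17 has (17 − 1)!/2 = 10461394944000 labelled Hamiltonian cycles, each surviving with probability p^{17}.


K_17 has (17 − 1)!/2 = 10461394944000 labelled Hamiltonian cycles.
For each such Hamiltonian cycle H, let X_H = 1 if all 17 edges of H are present in G. Then P[X_H = 1] = p^{17} = (3/17)^{17} = 129140163/827240261886336764177.
By linearity: E[X] = Σ_H E[X_H] = 10461394944000 · p^{17} = 10461394944000 · 129140163/827240261886336764177 = 1350986248275535872000/827240261886336764177.
Numerically: E[X] ≈ 1.6331.

E[X] = 10461394944000 · (3/17)^{17} = 1350986248275535872000/827240261886336764177 ≈ 1.6331.


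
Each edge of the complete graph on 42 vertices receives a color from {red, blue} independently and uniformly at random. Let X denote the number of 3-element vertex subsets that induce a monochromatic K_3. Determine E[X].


Let X = Σ_S X_S over the C(42, 3) = 11480 subsets S of size 3, where X_S = 1 if the K_3 on S is monochromatic.
For a fixed S, the K_3 on S has C(3, 2) = 3 edges. P[all 3 edges red] = (1/2)^3, and likewise for blue, so P[monochromatic] = 2·(1/2)^3 = 2^{1 − 3} = 1/4.
By linearity: E[X] = C(42, 3) · 2^{1 − 3} = 11480 · 1/4 = 2870.
Numerically: E[X] ≈ 2870.00000.

E[X] = C(42,3)·2^(1−C(3,2)) = 2870 ≈ 2870.00000.


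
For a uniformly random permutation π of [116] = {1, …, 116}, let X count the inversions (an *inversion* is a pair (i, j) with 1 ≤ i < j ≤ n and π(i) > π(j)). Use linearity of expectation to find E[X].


Write X = Σ X_I over the C(116, 2) = 6670 pairs i < j, with X_I the indicator of one inversion.
There are 6670 indicators.
For each fixed pair i < j, the values π(i) and π(j) are two distinct elements of {1, …, 116} in uniformly random order; by symmetry P[π(i) > π(j)] = 1/2.
By linearity: E[X] = 6670 · (1/2) = C(116, 2) · (1/2) = 6670/2 = 3335 ≈ 3335.000000.

E[X] = 3335 = 3335.000000.


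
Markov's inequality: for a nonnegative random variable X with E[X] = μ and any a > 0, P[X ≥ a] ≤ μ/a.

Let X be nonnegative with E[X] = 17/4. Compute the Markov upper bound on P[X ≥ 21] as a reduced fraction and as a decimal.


μ = E[X] = 17/4, a = 21.
Markov: P[X ≥ 21] ≤ μ/a = (17/4)/21 = 17/84.
Numerically: ≈ 0.202381.
(Since a = 21 > μ = 4.250000, the bound 17/84 is < 1 and informative.)

P[X ≥ 21] ≤ 17/84 ≈ 0.202381.


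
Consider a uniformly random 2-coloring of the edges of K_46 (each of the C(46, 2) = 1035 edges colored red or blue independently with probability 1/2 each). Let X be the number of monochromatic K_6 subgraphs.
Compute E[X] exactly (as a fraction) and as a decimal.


Let X = Σ_S X_S over the C(46, 6) = 9366819 subsets S of size 6, where X_S = 1 if the K_6 on S is monochromatic.
For a fixed S, the K_6 on S has C(6, 2) = 15 edges. P[all 15 edges red] = (1/2)^15, and likewise for blue, so P[monochromatic] = 2·(1/2)^15 = 2^{1 − 15} = 1/16384.
By linearity of expectation: E[X] = C(46, 6) · 2^{1 − 15} = 9366819 · 1/16384 = 9366819/16384.
Numerically: E[X] ≈ 571.705261.

E[X] = C(46,6)·2^(1−C(6,2)) = 9366819/16384 ≈ 571.705261.


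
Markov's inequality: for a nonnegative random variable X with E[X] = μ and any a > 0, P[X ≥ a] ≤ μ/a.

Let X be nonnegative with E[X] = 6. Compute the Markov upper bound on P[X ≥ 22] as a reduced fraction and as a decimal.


μ = E[X] = 6, a = 22.
Markov: P[X ≥ 22] ≤ μ/a = (6)/22 = 3/11.
Numerically: ≈ 0.27273.
(Since a = 22 > μ = 6.00000, the bound 3/11 is < 1 and informative.)

P[X ≥ 22] ≤ 3/11 ≈ 0.27273.


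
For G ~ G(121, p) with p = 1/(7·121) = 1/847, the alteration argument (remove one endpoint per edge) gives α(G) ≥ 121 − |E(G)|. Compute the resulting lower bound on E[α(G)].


E[|E(G)|] = C(121, 2)·p = 7260 · (1/847) = 60/7.
E[α(G)] ≥ n − E[|E(G)|] = 121 − 60/7 = 787/7.
Numerically: ≈ 112.42857.
(This is only a lower bound; the true E[α(G)] may be larger.)

E[α(G)] ≥ 787/7 ≈ 112.42857.


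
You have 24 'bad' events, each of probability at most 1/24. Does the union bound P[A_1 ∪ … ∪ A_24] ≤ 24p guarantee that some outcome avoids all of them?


Union bound: P[∪_{i=1}^{24} A_i] ≤ Σ_i P[A_i] ≤ 24·p = 24·(1/24) = 1.
Numerically: 1 ≈ 1.000000.
Is 1 < 1? NO.
Since the bound 1 is ≥ 1, the union bound is uninformative here; it does NOT by itself certify existence.

24·p = 1 ≈ 1.000000; existence NOT certified by the union bound.


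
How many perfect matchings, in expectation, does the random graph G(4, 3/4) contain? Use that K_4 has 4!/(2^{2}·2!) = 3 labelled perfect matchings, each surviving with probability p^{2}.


K_4 has 4!/(2^{2}·2!) = 3 labelled perfect matchings.
For each such perfect matching H, let X_H = 1 if all 2 edges of H are present in G. Then P[X_H = 1] = p^{2} = (3/4)^{2} = 9/16.
By linearity of expectation: E[X] = Σ_H E[X_H] = 3 · p^{2} = 3 · 9/16 = 27/16.
Numerically: E[X] ≈ 1.69.

E[X] = 3 · (3/4)^{2} = 27/16 ≈ 1.69.


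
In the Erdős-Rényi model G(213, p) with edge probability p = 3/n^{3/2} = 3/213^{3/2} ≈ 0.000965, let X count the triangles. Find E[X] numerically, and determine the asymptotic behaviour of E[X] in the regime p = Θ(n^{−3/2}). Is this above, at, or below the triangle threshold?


Number of potential triangles: C(213, 3) = 1587986.
Each occurs with probability p³ ≈ (0.000965)³ ≈ 8.98784e-10.
By linearity: E[X] = C(213, 3)·p³ ≈ 1587986 · 8.98784e-10 ≈ 0.001.
Since α = 3/2 > 1, p = c/n^{3/2} = o(1/n) is below the triangle threshold p ~ 1/n. Asymptotically E[X] ~ (c³/6)·n^{3(1−α)} = (3³/6)·n^{-1.5} → 0, so by Markov's inequality G has no triangles w.h.p.

E[X] ≈ 0.001; in regime p = Θ(1/n^{3/2}) E[X] tends to 0 (below the triangle threshold p ~ 1/n).


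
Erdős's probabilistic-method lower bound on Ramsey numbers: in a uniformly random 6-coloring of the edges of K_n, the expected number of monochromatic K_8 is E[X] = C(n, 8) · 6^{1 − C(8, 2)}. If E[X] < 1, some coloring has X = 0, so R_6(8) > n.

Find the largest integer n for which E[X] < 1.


We need C(n, 8) · 6^{1 − 28} < 1, i.e. C(n, 8) < 6^{28 − 1} = 1023490369077469249536.
Check values of n near the boundary:
  n = 1589: C(1589, 8) = 990389025825605844438; 990389025825605844438 < 1023490369077469249536? YES
  n = 1590: C(1590, 8) = 995397314198933813310; 995397314198933813310 < 1023490369077469249536? YES
  n = 1591: C(1591, 8) = 1000427749141189953870; 1000427749141189953870 < 1023490369077469249536? YES
  n = 1592: C(1592, 8) = 1005480414540892933435; 1005480414540892933435 < 1023490369077469249536? YES
  n = 1593: C(1593, 8) = 1010555394551193970323; 1010555394551193970323 < 1023490369077469249536? YES
  n = 1594: C(1594, 8) = 1015652773590544255167; 1015652773590544255167 < 1023490369077469249536? YES
  n = 1595: C(1595, 8) = 1020772636343363633895; 1020772636343363633895 < 1023490369077469249536? YES
  n = 1596: C(1596, 8) = 1025915067760710553965; 1025915067760710553965 < 1023490369077469249536? NO
  n = 1597: C(1597, 8) = 1031080153060953275445; 1031080153060953275445 < 1023490369077469249536? NO
The largest n with C(n, 8) < 1023490369077469249536 is n = 1595 (where E[X] = 113419181815929292655/113721152119718805504 ≈ 0.9973446). Hence R_6(8) > 1595, i.e. R_6(8) ≥ 1596.

Largest n = 1595; hence R_6(8) > 1595.


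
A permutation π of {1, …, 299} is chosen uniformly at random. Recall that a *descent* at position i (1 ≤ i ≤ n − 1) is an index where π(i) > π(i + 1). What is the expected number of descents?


Write X = Σ X_I over i = 1, …, 298, with X_I the indicator of one descent.
There are 298 indicators.
For each fixed i, the pair (π(i), π(i+1)) is a uniformly random ordered pair of distinct values from {1, …, 299}; by symmetry P[π(i) > π(i+1)] = 1/2.
By linearity: E[X] = 298 · (1/2) = (299 − 1) · (1/2) = 149 ≈ 149.00000.

E[X] = 149 = 149.00000.


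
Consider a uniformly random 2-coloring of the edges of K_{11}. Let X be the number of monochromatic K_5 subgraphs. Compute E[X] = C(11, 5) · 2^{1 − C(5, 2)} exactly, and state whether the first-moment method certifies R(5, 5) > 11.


E[X] = C(11, 5) · 2^{1 − 10} = 462 · 2^{−9} = 462/512.
As a reduced fraction: E[X] = 231/256 ≈ 0.90234.
Is E[X] < 1? YES.
Since E[X] < 1, there exists a 2-coloring of K_{11} with no monochromatic K_5; hence R(5, 5) > 11.

E[X] = 231/256 ≈ 0.90234; E[X] < 1, so R(5, 5) > 11.


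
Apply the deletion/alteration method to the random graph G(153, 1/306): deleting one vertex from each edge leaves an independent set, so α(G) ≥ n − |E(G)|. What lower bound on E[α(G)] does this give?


E[|E(G)|] = C(153, 2)·p = 11628 · (1/306) = 38.
E[α(G)] ≥ n − E[|E(G)|] = 153 − 38 = 115.
Numerically: ≈ 115.000.
(This is only a lower bound; the true E[α(G)] may be larger.)

E[α(G)] ≥ 115 ≈ 115.000.


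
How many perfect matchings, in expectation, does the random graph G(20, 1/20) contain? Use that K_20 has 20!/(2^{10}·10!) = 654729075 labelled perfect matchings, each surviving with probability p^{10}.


K_20 has 20!/(2^{10}·10!) = 654729075 labelled perfect matchings.
For each such perfect matching H, let X_H = 1 if all 10 edges of H are present in G. Then P[X_H = 1] = p^{10} = (1/20)^{10} = 1/10240000000000.
By linearity: E[X] = Σ_H E[X_H] = 654729075 · p^{10} = 654729075 · 1/10240000000000 = 26189163/409600000000.
Numerically: E[X] ≈ 6.39e-05.

E[X] = 654729075 · (1/20)^{10} = 26189163/409600000000 ≈ 6.39e-05.


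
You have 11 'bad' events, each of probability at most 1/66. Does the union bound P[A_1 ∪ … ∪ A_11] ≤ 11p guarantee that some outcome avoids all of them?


Union bound: P[∪_{i=1}^{11} A_i] ≤ Σ_i P[A_i] ≤ 11·p = 11·(1/66) = 1/6.
Numerically: 1/6 ≈ 0.167.
Is 1/6 < 1? YES.
Since P[∪ A_i] ≤ 1/6 < 1, the complement has P[∩ A_i^c] ≥ 1 − 1/6 = 5/6 > 0, so some outcome avoids every A_i.

11·p = 1/6 ≈ 0.167; existence CERTIFIED by the union bound.


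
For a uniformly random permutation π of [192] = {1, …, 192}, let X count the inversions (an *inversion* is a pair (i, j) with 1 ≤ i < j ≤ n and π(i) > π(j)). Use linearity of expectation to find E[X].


Write X = Σ X_I over the C(192, 2) = 18336 pairs i < j, with X_I the indicator of one inversion.
There are 18336 indicators.
For each fixed pair i < j, the values π(i) and π(j) are two distinct elements of {1, …, 192} in uniformly random order; by symmetry P[π(i) > π(j)] = 1/2.
By linearity: E[X] = 18336 · (1/2) = C(192, 2) · (1/2) = 18336/2 = 9168 ≈ 9168.00000.

E[X] = 9168 = 9168.00000.


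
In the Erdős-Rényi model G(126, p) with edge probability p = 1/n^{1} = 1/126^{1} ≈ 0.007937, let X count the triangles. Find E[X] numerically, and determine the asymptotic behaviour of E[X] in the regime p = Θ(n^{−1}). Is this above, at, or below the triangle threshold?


Number of potential triangles: C(126, 3) = 325500.
Each occurs with probability p³ ≈ (0.007937)³ ≈ 4.999060e-07.
By linearity: E[X] = C(126, 3)·p³ ≈ 325500 · 4.999060e-07 ≈ 0.1627.
Here α = 1, so p = 1/n is exactly at the triangle threshold p ~ 1/n. Asymptotically E[X] → c³/6 = 1³/6 = 1/6 ≈ 0.1667, a bounded constant. In this regime the triangle count is asymptotically Poisson(c³/6).

E[X] ≈ 0.1627; in regime p = Θ(1/n^{1}) E[X] stays bounded (at the triangle threshold p ~ 1/n).


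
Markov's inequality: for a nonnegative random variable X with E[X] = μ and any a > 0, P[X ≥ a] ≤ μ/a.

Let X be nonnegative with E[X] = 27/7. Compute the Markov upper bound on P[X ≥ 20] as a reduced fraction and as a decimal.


μ = E[X] = 27/7, a = 20.
Markov: P[X ≥ 20] ≤ μ/a = (27/7)/20 = 27/140.
Numerically: ≈ 0.192857.
(Since a = 20 > μ = 3.857143, the bound 27/140 is < 1 and informative.)

P[X ≥ 20] ≤ 27/140 ≈ 0.192857.


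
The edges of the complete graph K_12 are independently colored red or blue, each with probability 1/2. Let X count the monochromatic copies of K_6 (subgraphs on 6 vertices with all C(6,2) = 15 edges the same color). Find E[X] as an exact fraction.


Let X = Σ_S X_S over the C(12, 6) = 924 subsets S of size 6, where X_S = 1 if the K_6 on S is monochromatic.
For a fixed S, the K_6 on S has C(6, 2) = 15 edges. P[all 15 edges red] = (1/2)^15, and likewise for blue, so P[monochromatic] = 2·(1/2)^15 = 2^{1 − 15} = 1/16384.
Summing: E[X] = C(12, 6) · 2^{1 − 15} = 924 · 1/16384 = 231/4096.
Numerically: E[X] ≈ 0.05640.

E[X] = C(12,6)·2^(1−C(6,2)) = 231/4096 ≈ 0.05640.


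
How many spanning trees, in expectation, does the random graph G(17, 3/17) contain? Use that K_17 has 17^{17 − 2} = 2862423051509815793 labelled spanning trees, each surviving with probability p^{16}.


K_17 has 17^{17 − 2} = 2862423051509815793 labelled spanning trees.
For each such spanning tree H, let X_H = 1 if all 16 edges of H are present in G. Then P[X_H = 1] = p^{16} = (3/17)^{16} = 43046721/48661191875666868481.
Summing the indicators: E[X] = Σ_H E[X_H] = 2862423051509815793 · p^{16} = 2862423051509815793 · 43046721/48661191875666868481 = 43046721/17.
Numerically: E[X] ≈ 2.532e+06.

E[X] = 2862423051509815793 · (3/17)^{16} = 43046721/17 ≈ 2.532e+06.


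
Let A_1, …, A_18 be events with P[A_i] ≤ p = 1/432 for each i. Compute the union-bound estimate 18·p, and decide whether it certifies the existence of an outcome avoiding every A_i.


Union bound: P[∪_{i=1}^{18} A_i] ≤ Σ_i P[A_i] ≤ 18·p = 18·(1/432) = 1/24.
Numerically: 1/24 ≈ 0.0416667.
Is 1/24 < 1? YES.
Since P[∪ A_i] ≤ 1/24 < 1, the complement has P[∩ A_i^c] ≥ 1 − 1/24 = 23/24 > 0, so some outcome avoids every A_i.

18·p = 1/24 ≈ 0.0416667; existence CERTIFIED by the union bound.


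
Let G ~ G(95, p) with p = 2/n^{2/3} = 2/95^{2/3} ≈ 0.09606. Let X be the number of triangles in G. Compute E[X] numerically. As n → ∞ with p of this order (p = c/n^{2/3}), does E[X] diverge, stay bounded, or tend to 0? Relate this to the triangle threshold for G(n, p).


Number of potential triangles: C(95, 3) = 138415.
Each occurs with probability p³ ≈ (0.09606)³ ≈ 8.864266e-04.
By linearity: E[X] = C(95, 3)·p³ ≈ 138415 · 8.864266e-04 ≈ 122.6947.
Since α = 2/3 < 1, p = c/n^{2/3} ≫ 1/n is above the triangle threshold p ~ 1/n. Asymptotically E[X] ~ (c³/6)·n^{3(1−α)} = (2³/6)·n^{1} → ∞; triangles are abundant w.h.p.

E[X] ≈ 122.6947; in regime p = Θ(1/n^{2/3}) E[X] diverges (above the triangle threshold p ~ 1/n).


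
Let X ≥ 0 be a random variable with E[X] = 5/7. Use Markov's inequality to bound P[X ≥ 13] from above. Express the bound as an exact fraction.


μ = E[X] = 5/7, a = 13.
Markov: P[X ≥ 13] ≤ μ/a = (5/7)/13 = 5/91.
Numerically: ≈ 0.054945.
(Since a = 13 > μ = 0.714286, the bound 5/91 is < 1 and informative.)

P[X ≥ 13] ≤ 5/91 ≈ 0.054945.


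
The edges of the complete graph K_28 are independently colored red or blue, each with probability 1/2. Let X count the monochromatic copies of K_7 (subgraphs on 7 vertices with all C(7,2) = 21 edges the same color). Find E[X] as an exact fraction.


Let X = Σ_S X_S over the C(28, 7) = 1184040 subsets S of size 7, where X_S = 1 if the K_7 on S is monochromatic.
For a fixed S, the K_7 on S has C(7, 2) = 21 edges. P[all 21 edges red] = (1/2)^21, and likewise for blue, so P[monochromatic] = 2·(1/2)^21 = 2^{1 − 21} = 1/1048576.
By linearity: E[X] = C(28, 7) · 2^{1 − 21} = 1184040 · 1/1048576 = 148005/131072.
Numerically: E[X] ≈ 1.129189.

E[X] = C(28,7)·2^(1−C(7,2)) = 148005/131072 ≈ 1.129189.


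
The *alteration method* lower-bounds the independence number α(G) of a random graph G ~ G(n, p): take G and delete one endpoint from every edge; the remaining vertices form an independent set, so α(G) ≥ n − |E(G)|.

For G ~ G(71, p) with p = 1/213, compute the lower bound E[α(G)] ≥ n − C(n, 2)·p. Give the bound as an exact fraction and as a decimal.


E[|E(G)|] = C(71, 2)·p = 2485 · (1/213) = 35/3.
E[α(G)] ≥ n − E[|E(G)|] = 71 − 35/3 = 178/3.
Numerically: ≈ 59.333333.
(This is only a lower bound; the true E[α(G)] may be larger.)

E[α(G)] ≥ 178/3 ≈ 59.333333.


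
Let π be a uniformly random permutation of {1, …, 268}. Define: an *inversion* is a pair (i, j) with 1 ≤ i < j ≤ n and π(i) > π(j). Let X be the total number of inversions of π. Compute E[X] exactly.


Write X = Σ X_I over the C(268, 2) = 35778 pairs i < j, with X_I the indicator of one inversion.
There are 35778 indicators.
For each fixed pair i < j, the values π(i) and π(j) are two distinct elements of {1, …, 268} in uniformly random order; by symmetry P[π(i) > π(j)] = 1/2.
By linearity: E[X] = 35778 · (1/2) = C(268, 2) · (1/2) = 35778/2 = 17889 ≈ 17889.0000.

E[X] = 17889 = 17889.0000.


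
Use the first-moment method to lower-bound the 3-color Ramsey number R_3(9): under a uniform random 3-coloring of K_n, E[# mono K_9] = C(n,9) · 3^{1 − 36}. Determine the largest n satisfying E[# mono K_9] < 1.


We need C(n, 9) · 3^{1 − 36} < 1, i.e. C(n, 9) < 3^{36 − 1} = 50031545098999707.
Check values of n near the boundary:
  n = 298: C(298, 9) = 45207677551849890; 45207677551849890 < 50031545098999707? YES
  n = 299: C(299, 9) = 46610674441390059; 46610674441390059 < 50031545098999707? YES
  n = 300: C(300, 9) = 48052241692154700; 48052241692154700 < 50031545098999707? YES
  n = 301: C(301, 9) = 49533303936090975; 49533303936090975 < 50031545098999707? YES
  n = 302: C(302, 9) = 51054804739588650; 51054804739588650 < 50031545098999707? NO
The largest n with C(n, 9) < 50031545098999707 is n = 301 (where E[X] = 16511101312030325/16677181699666569 ≈ 0.99004). Hence R_3(9) > 301, i.e. R_3(9) ≥ 302.

Largest n = 301; hence R_3(9) > 301.


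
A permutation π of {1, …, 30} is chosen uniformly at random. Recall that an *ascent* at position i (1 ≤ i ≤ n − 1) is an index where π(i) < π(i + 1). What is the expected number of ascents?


Write X = Σ X_I over i = 1, …, 29, with X_I the indicator of one ascent.
There are 29 indicators.
For each fixed i, the pair (π(i), π(i+1)) is a uniformly random ordered pair of distinct values from {1, …, 30}; by symmetry P[π(i) < π(i+1)] = 1/2.
By linearity: E[X] = 29 · (1/2) = (30 − 1) · (1/2) = 29/2 ≈ 14.500000.

E[X] = 29/2 = 14.500000.


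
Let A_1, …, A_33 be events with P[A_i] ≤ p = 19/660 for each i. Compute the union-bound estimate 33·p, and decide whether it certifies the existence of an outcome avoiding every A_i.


Union bound: P[∪_{i=1}^{33} A_i] ≤ Σ_i P[A_i] ≤ 33·p = 33·(19/660) = 19/20.
Numerically: 19/20 ≈ 0.950000.
Is 19/20 < 1? YES.
Since P[∪ A_i] ≤ 19/20 < 1, the complement has P[∩ A_i^c] ≥ 1 − 19/20 = 1/20 > 0, so some outcome avoids every A_i.

33·p = 19/20 ≈ 0.950000; existence CERTIFIED by the union bound.


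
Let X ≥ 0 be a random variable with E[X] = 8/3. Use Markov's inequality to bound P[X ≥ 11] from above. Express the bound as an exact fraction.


μ = E[X] = 8/3, a = 11.
Markov: P[X ≥ 11] ≤ μ/a = (8/3)/11 = 8/33.
Numerically: ≈ 0.242.
(Since a = 11 > μ = 2.667, the bound 8/33 is < 1 and informative.)

P[X ≥ 11] ≤ 8/33 ≈ 0.242.


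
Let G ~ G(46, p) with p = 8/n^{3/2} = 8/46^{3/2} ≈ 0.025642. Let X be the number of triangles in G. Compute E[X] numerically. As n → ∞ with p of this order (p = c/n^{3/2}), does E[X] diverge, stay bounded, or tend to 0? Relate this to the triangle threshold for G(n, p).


Number of potential triangles: C(46, 3) = 15180.
Each occurs with probability p³ ≈ (0.025642)³ ≈ 1.6860083e-05.
By linearity: E[X] = C(46, 3)·p³ ≈ 15180 · 1.6860083e-05 ≈ 0.25594.
Since α = 3/2 > 1, p = c/n^{3/2} = o(1/n) is below the triangle threshold p ~ 1/n. Asymptotically E[X] ~ (c³/6)·n^{3(1−α)} = (8³/6)·n^{-1.5} → 0, so by Markov's inequality G has no triangles w.h.p.

E[X] ≈ 0.25594; in regime p = Θ(1/n^{3/2}) E[X] tends to 0 (below the triangle threshold p ~ 1/n).


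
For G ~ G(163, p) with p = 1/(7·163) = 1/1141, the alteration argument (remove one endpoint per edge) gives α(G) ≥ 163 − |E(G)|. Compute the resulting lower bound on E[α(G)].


E[|E(G)|] = C(163, 2)·p = 13203 · (1/1141) = 81/7.
E[α(G)] ≥ n − E[|E(G)|] = 163 − 81/7 = 1060/7.
Numerically: ≈ 151.428571.
(This is only a lower bound; the true E[α(G)] may be larger.)

E[α(G)] ≥ 1060/7 ≈ 151.428571.


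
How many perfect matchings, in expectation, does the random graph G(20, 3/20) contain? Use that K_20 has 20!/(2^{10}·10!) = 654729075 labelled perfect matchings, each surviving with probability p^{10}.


K_20 has 20!/(2^{10}·10!) = 654729075 labelled perfect matchings.
For each such perfect matching H, let X_H = 1 if all 10 edges of H are present in G. Then P[X_H = 1] = p^{10} = (3/20)^{10} = 59049/10240000000000.
By linearity of expectation: E[X] = Σ_H E[X_H] = 654729075 · p^{10} = 654729075 · 59049/10240000000000 = 1546443885987/409600000000.
Numerically: E[X] ≈ 3.78.

E[X] = 654729075 · (3/20)^{10} = 1546443885987/409600000000 ≈ 3.78.


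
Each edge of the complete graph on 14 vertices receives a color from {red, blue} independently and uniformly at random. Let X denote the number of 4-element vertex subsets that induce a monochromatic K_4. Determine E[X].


Let X = Σ_S X_S over the C(14, 4) = 1001 subsets S of size 4, where X_S = 1 if the K_4 on S is monochromatic.
For a fixed S, the K_4 on S has C(4, 2) = 6 edges. P[all 6 edges red] = (1/2)^6, and likewise for blue, so P[monochromatic] = 2·(1/2)^6 = 2^{1 − 6} = 1/32.
By linearity of expectation: E[X] = C(14, 4) · 2^{1 − 6} = 1001 · 1/32 = 1001/32.
Numerically: E[X] ≈ 31.281.

E[X] = C(14,4)·2^(1−C(4,2)) = 1001/32 ≈ 31.281.


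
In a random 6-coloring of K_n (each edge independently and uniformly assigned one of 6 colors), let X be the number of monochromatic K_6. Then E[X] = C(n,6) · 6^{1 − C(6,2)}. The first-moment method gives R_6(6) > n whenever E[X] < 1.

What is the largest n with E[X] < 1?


We need C(n, 6) · 6^{1 − 15} < 1, i.e. C(n, 6) < 6^{15 − 1} = 78364164096.
Check values of n near the boundary:
  n = 197: C(197, 6) = 75176946208; 75176946208 < 78364164096? YES
  n = 198: C(198, 6) = 77526225777; 77526225777 < 78364164096? YES
  n = 199: C(199, 6) = 79936367511; 79936367511 < 78364164096? NO
  n = 200: C(200, 6) = 82408626300; 82408626300 < 78364164096? NO
The largest n with C(n, 6) < 78364164096 is n = 198 (where E[X] = 25842075259/26121388032 ≈ 0.989307). Hence R_6(6) > 198, i.e. R_6(6) ≥ 199.

Largest n = 198; hence R_6(6) > 198.


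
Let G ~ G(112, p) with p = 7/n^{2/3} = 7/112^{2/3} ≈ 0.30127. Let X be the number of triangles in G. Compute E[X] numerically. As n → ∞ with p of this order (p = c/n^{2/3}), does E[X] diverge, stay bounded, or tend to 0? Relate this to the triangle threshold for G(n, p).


Number of potential triangles: C(112, 3) = 227920.
Each occurs with probability p³ ≈ (0.30127)³ ≈ 2.7343750e-02.
By linearity: E[X] = C(112, 3)·p³ ≈ 227920 · 2.7343750e-02 ≈ 6232.18750.
Since α = 2/3 < 1, p = c/n^{2/3} ≫ 1/n is above the triangle threshold p ~ 1/n. Asymptotically E[X] ~ (c³/6)·n^{3(1−α)} = (7³/6)·n^{1} → ∞; triangles are abundant w.h.p.

E[X] ≈ 6232.18750; in regime p = Θ(1/n^{2/3}) E[X] diverges (above the triangle threshold p ~ 1/n).


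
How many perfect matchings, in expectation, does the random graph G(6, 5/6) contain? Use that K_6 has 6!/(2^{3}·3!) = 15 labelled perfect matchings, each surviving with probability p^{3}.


K_6 has 6!/(2^{3}·3!) = 15 labelled perfect matchings.
For each such perfect matching H, let X_H = 1 if all 3 edges of H are present in G. Then P[X_H = 1] = p^{3} = (5/6)^{3} = 125/216.
By linearity of expectation: E[X] = Σ_H E[X_H] = 15 · p^{3} = 15 · 125/216 = 625/72.
Numerically: E[X] ≈ 8.68056.

E[X] = 15 · (5/6)^{3} = 625/72 ≈ 8.68056.


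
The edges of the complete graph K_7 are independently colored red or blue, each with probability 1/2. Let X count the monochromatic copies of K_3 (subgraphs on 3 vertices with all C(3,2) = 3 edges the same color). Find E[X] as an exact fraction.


Let X = Σ_S X_S over the C(7, 3) = 35 subsets S of size 3, where X_S = 1 if the K_3 on S is monochromatic.
For a fixed S, the K_3 on S has C(3, 2) = 3 edges. P[all 3 edges red] = (1/2)^3, and likewise for blue, so P[monochromatic] = 2·(1/2)^3 = 2^{1 − 3} = 1/4.
Summing: E[X] = C(7, 3) · 2^{1 − 3} = 35 · 1/4 = 35/4.
Numerically: E[X] ≈ 8.750.

E[X] = C(7,3)·2^(1−C(3,2)) = 35/4 ≈ 8.750.


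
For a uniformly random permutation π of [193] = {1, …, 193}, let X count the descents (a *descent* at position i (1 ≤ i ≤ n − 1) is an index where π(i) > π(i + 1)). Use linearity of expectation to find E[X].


Write X = Σ X_I over i = 1, …, 192, with X_I the indicator of one descent.
There are 192 indicators.
For each fixed i, the pair (π(i), π(i+1)) is a uniformly random ordered pair of distinct values from {1, …, 193}; by symmetry P[π(i) > π(i+1)] = 1/2.
By linearity: E[X] = 192 · (1/2) = (193 − 1) · (1/2) = 96 ≈ 96.00000.

E[X] = 96 = 96.00000.


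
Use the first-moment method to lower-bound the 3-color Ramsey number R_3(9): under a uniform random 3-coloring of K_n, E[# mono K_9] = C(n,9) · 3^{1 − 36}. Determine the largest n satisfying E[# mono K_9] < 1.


We need C(n, 9) · 3^{1 − 36} < 1, i.e. C(n, 9) < 3^{36 − 1} = 50031545098999707.
Check values of n near the boundary:
  n = 295: C(295, 9) = 41221140106119260; 41221140106119260 < 50031545098999707? YES
  n = 296: C(296, 9) = 42513789098994080; 42513789098994080 < 50031545098999707? YES
  n = 297: C(297, 9) = 43842345008337645; 43842345008337645 < 50031545098999707? YES
  n = 298: C(298, 9) = 45207677551849890; 45207677551849890 < 50031545098999707? YES
  n = 299: C(299, 9) = 46610674441390059; 46610674441390059 < 50031545098999707? YES
  n = 300: C(300, 9) = 48052241692154700; 48052241692154700 < 50031545098999707? YES
  n = 301: C(301, 9) = 49533303936090975; 49533303936090975 < 50031545098999707? YES
  n = 302: C(302, 9) = 51054804739588650; 51054804739588650 < 50031545098999707? NO
The largest n with C(n, 9) < 50031545098999707 is n = 301 (where E[X] = 16511101312030325/16677181699666569 ≈ 0.990041). Hence R_3(9) > 301, i.e. R_3(9) ≥ 302.

Largest n = 301; hence R_3(9) > 301.


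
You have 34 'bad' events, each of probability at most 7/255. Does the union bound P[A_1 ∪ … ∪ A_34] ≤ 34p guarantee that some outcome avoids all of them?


Union bound: P[∪_{i=1}^{34} A_i] ≤ Σ_i P[A_i] ≤ 34·p = 34·(7/255) = 14/15.
Numerically: 14/15 ≈ 0.9333.
Is 14/15 < 1? YES.
Since P[∪ A_i] ≤ 14/15 < 1, the complement has P[∩ A_i^c] ≥ 1 − 14/15 = 1/15 > 0, so some outcome avoids every A_i.

34·p = 14/15 ≈ 0.9333; existence CERTIFIED by the union bound.


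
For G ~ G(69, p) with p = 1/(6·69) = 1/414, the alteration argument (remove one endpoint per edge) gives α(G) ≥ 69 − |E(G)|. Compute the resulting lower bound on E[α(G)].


E[|E(G)|] = C(69, 2)·p = 2346 · (1/414) = 17/3.
E[α(G)] ≥ n − E[|E(G)|] = 69 − 17/3 = 190/3.
Numerically: ≈ 63.333333.
(This is only a lower bound; the true E[α(G)] may be larger.)

E[α(G)] ≥ 190/3 ≈ 63.333333.


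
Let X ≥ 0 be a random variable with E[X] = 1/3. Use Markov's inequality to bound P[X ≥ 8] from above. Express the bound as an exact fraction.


μ = E[X] = 1/3, a = 8.
Markov: P[X ≥ 8] ≤ μ/a = (1/3)/8 = 1/24.
Numerically: ≈ 0.041667.
(Since a = 8 > μ = 0.333333, the bound 1/24 is < 1 and informative.)

P[X ≥ 8] ≤ 1/24 ≈ 0.041667.


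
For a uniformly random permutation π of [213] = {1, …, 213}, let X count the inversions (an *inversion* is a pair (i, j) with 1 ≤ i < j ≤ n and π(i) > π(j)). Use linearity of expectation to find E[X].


Write X = Σ X_I over the C(213, 2) = 22578 pairs i < j, with X_I the indicator of one inversion.
There are 22578 indicators.
For each fixed pair i < j, the values π(i) and π(j) are two distinct elements of {1, …, 213} in uniformly random order; by symmetry P[π(i) > π(j)] = 1/2.
By linearity: E[X] = 22578 · (1/2) = C(213, 2) · (1/2) = 22578/2 = 11289 ≈ 11289.000.

E[X] = 11289 = 11289.000.


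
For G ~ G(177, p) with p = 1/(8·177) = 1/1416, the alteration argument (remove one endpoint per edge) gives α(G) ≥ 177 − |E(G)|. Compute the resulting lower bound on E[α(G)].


E[|E(G)|] = C(177, 2)·p = 15576 · (1/1416) = 11.
E[α(G)] ≥ n − E[|E(G)|] = 177 − 11 = 166.
Numerically: ≈ 166.00000.
(This is only a lower bound; the true E[α(G)] may be larger.)

E[α(G)] ≥ 166 ≈ 166.00000.


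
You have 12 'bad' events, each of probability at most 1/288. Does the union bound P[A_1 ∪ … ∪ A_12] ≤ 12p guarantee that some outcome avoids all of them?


Union bound: P[∪_{i=1}^{12} A_i] ≤ Σ_i P[A_i] ≤ 12·p = 12·(1/288) = 1/24.
Numerically: 1/24 ≈ 0.0417.
Is 1/24 < 1? YES.
Since P[∪ A_i] ≤ 1/24 < 1, the complement has P[∩ A_i^c] ≥ 1 − 1/24 = 23/24 > 0, so some outcome avoids every A_i.

12·p = 1/24 ≈ 0.0417; existence CERTIFIED by the union bound.


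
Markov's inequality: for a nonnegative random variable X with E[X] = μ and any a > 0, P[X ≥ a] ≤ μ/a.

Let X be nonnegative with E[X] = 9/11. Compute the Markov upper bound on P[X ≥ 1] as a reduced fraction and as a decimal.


μ = E[X] = 9/11, a = 1.
Markov: P[X ≥ 1] ≤ μ/a = (9/11)/1 = 9/11.
Numerically: ≈ 0.818182.
(Since a = 1 > μ = 0.818182, the bound 9/11 is < 1 and informative.)

P[X ≥ 1] ≤ 9/11 ≈ 0.818182.


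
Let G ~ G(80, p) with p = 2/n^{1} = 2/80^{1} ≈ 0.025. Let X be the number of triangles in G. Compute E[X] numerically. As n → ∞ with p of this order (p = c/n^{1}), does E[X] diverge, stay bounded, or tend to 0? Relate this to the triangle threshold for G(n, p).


Number of potential triangles: C(80, 3) = 82160.
Each occurs with probability p³ ≈ (0.025)³ ≈ 1.5625000e-05.
By linearity: E[X] = C(80, 3)·p³ ≈ 82160 · 1.5625000e-05 ≈ 1.28375.
Here α = 1, so p = 2/n is exactly at the triangle threshold p ~ 1/n. Asymptotically E[X] → c³/6 = 2³/6 = 4/3 ≈ 1.33333, a bounded constant. In this regime the triangle count is asymptotically Poisson(c³/6).

E[X] ≈ 1.28375; in regime p = Θ(1/n^{1}) E[X] stays bounded (at the triangle threshold p ~ 1/n).


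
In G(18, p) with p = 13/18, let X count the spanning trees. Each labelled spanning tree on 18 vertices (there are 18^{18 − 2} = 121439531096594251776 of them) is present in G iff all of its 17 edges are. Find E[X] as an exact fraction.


K_18 has 18^{18 − 2} = 121439531096594251776 labelled spanning trees.
For each such spanning tree H, let X_H = 1 if all 17 edges of H are present in G. Then P[X_H = 1] = p^{17} = (13/18)^{17} = 8650415919381337933/2185911559738696531968.
Summing the indicators: E[X] = Σ_H E[X_H] = 121439531096594251776 · p^{17} = 121439531096594251776 · 8650415919381337933/2185911559738696531968 = 8650415919381337933/18.
Numerically: E[X] ≈ 4.8058e+17.

E[X] = 121439531096594251776 · (13/18)^{17} = 8650415919381337933/18 ≈ 4.8058e+17.


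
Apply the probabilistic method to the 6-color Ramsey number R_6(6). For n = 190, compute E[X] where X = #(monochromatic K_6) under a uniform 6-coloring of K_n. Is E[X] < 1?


E[X] = C(190, 6) · 6^{1 − 15} = 60334683255 · 6^{−14} = 60334683255/78364164096.
As a reduced fraction: E[X] = 6703853695/8707129344 ≈ 0.770.
Is E[X] < 1? YES.
Since E[X] < 1, there exists a 6-coloring of K_{190} with no monochromatic K_6; hence R_6(6) > 190.

E[X] = 6703853695/8707129344 ≈ 0.770; E[X] < 1, so R_6(6) > 190.


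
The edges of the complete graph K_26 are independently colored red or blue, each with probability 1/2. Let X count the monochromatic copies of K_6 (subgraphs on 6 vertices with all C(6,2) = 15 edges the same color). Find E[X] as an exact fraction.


Let X = Σ_S X_S over the C(26, 6) = 230230 subsets S of size 6, where X_S = 1 if the K_6 on S is monochromatic.
For a fixed S, the K_6 on S has C(6, 2) = 15 edges. P[all 15 edges red] = (1/2)^15, and likewise for blue, so P[monochromatic] = 2·(1/2)^15 = 2^{1 − 15} = 1/16384.
By linearity of expectation: E[X] = C(26, 6) · 2^{1 − 15} = 230230 · 1/16384 = 115115/8192.
Numerically: E[X] ≈ 14.052.

E[X] = C(26,6)·2^(1−C(6,2)) = 115115/8192 ≈ 14.052.
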